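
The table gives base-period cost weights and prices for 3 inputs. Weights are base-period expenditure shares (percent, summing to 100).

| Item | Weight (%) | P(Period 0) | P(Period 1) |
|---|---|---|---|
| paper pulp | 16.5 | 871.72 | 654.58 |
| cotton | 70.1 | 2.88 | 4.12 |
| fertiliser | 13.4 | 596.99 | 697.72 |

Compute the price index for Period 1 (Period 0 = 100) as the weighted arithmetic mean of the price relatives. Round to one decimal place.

paper pulp: 16.5 × (654.58/871.72) = 16.5 × 0.750906 = 12.3900
cotton: 70.1 × (4.12/2.88) = 70.1 × 1.430556 = 100.2819
fertiliser: 13.4 × (697.72/596.99) = 13.4 × 1.168730 = 15.6610
Index = Σ wᵢ·(p₁ᵢ/p₀ᵢ) = 12.3900 + 100.2819 + 15.6610 = 128.3329

128.3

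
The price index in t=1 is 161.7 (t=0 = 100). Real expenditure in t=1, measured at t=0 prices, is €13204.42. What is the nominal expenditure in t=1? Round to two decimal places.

21351.55

Nominal = Real × (Index/100) = 13204.42 × (161.7/100)
        = 13204.42 × 1.617 = 21351.5471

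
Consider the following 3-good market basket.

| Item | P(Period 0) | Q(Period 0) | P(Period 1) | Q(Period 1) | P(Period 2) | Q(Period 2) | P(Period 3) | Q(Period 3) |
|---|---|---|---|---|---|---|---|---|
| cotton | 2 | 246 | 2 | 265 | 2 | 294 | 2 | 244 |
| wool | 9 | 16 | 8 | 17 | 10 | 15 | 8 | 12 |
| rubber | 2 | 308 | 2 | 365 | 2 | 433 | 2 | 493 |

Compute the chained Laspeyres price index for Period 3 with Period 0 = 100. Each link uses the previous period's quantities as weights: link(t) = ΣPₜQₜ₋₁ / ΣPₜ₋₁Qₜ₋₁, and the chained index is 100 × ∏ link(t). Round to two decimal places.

Link Period 0→Period 1:
ΣP(Period 1)Q(Period 0) = 2×246 + 8×16 + 2×308 = 492 + 128 + 616 = 1236
ΣP(Period 0)Q(Period 0) = 2×246 + 9×16 + 2×308 = 492 + 144 + 616 = 1252
link = 1236/1252 = 0.987220
Link Period 1→Period 2:
ΣP(Period 2)Q(Period 1) = 2×265 + 10×17 + 2×365 = 530 + 170 + 730 = 1430
ΣP(Period 1)Q(Period 1) = 2×265 + 8×17 + 2×365 = 530 + 136 + 730 = 1396
link = 1430/1396 = 1.024355
Link Period 2→Period 3:
ΣP(Period 3)Q(Period 2) = 2×294 + 8×15 + 2×433 = 588 + 120 + 866 = 1574
ΣP(Period 2)Q(Period 2) = 2×294 + 10×15 + 2×433 = 588 + 150 + 866 = 1604
link = 1574/1604 = 0.981297
Chained index = 100 × 0.987220 × 1.024355 × 0.981297 = 99.2351

99.24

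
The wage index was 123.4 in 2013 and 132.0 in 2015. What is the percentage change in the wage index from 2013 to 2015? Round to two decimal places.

6.97%

Change = (132.0 − 123.4) / 123.4 × 100
       = 8.6 / 123.4 × 100 = 6.9692%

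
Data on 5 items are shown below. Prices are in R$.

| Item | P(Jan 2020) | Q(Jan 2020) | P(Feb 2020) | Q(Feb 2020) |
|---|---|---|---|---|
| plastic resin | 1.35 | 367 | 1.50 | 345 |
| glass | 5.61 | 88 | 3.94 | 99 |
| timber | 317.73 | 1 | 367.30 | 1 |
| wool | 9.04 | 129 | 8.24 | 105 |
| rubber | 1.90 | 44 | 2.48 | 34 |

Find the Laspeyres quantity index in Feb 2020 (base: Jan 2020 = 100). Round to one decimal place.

Laspeyres quantity index uses base-period prices as weights.
ΣP(Jan 2020)·Q(Feb 2020) = 1.35×345 + 5.61×99 + 317.73×1 + 9.04×105 + 1.90×34 = 465.75 + 555.39 + 317.73 + 949.2 + 64.6 = 2352.67
ΣP(Jan 2020)·Q(Jan 2020) = 1.35×367 + 5.61×88 + 317.73×1 + 9.04×129 + 1.90×44 = 495.45 + 493.68 + 317.73 + 1166.16 + 83.6 = 2556.62
Index = 2352.67 / 2556.62 × 100 = 92.0227

92.0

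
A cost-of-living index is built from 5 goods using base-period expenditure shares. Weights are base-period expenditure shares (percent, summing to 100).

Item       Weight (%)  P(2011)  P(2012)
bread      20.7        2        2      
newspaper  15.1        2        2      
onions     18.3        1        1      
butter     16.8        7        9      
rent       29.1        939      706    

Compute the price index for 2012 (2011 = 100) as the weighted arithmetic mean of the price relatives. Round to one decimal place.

bread: 20.7 × (2/2) = 20.7 × 1.000000 = 20.7000
newspaper: 15.1 × (2/2) = 15.1 × 1.000000 = 15.1000
onions: 18.3 × (1/1) = 18.3 × 1.000000 = 18.3000
butter: 16.8 × (9/7) = 16.8 × 1.285714 = 21.6000
rent: 29.1 × (706/939) = 29.1 × 0.751864 = 21.8792
Index = Σ wᵢ·(p₁ᵢ/p₀ᵢ) = 20.7000 + 15.1000 + 18.3000 + 21.6000 + 21.8792 = 97.5792

97.6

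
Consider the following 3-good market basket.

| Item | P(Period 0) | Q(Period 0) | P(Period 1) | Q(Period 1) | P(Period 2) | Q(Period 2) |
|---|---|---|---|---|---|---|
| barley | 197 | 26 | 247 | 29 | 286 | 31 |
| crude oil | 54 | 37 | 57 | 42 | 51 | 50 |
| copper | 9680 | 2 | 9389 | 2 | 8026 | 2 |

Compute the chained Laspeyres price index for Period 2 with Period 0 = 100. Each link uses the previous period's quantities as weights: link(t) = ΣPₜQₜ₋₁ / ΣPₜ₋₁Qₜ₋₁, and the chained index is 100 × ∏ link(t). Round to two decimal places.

Link Period 0→Period 1:
ΣP(Period 1)Q(Period 0) = 247×26 + 57×37 + 9389×2 = 6422 + 2109 + 18778 = 27309
ΣP(Period 0)Q(Period 0) = 197×26 + 54×37 + 9680×2 = 5122 + 1998 + 19360 = 26480
link = 27309/26480 = 1.031307
Link Period 1→Period 2:
ΣP(Period 2)Q(Period 1) = 286×29 + 51×42 + 8026×2 = 8294 + 2142 + 16052 = 26488
ΣP(Period 1)Q(Period 1) = 247×29 + 57×42 + 9389×2 = 7163 + 2394 + 18778 = 28335
link = 26488/28335 = 0.934816
Chained index = 100 × 1.031307 × 0.934816 = 96.4082

96.41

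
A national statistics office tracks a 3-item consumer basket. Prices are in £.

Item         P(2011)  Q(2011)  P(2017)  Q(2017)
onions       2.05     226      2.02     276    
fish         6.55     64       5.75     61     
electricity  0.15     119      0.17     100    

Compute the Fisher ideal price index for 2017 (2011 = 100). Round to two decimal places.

94.10

Laspeyres component (base-period weights):
ΣP(2017)Q(2011) = 2.02×226 + 5.75×64 + 0.17×119 = 456.52 + 368 + 20.23 = 844.75
ΣP(2011)Q(2011) = 2.05×226 + 6.55×64 + 0.15×119 = 463.3 + 419.2 + 17.85 = 900.35
L = 844.75 / 900.35 × 100 = 93.8246
Paasche component (current-period weights):
ΣP(2017)Q(2017) = 2.02×276 + 5.75×61 + 0.17×100 = 557.52 + 350.75 + 17 = 925.27
ΣP(2011)Q(2017) = 2.05×276 + 6.55×61 + 0.15×100 = 565.8 + 399.55 + 15 = 980.35
P = 925.27 / 980.35 × 100 = 94.3816
Fisher = √(L × P) = √(93.8246 × 94.3816) = 94.1027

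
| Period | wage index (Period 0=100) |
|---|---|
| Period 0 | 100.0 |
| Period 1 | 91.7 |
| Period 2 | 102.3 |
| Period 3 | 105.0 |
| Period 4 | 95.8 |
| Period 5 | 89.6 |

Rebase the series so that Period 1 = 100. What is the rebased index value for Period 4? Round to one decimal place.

104.5

Rebased(Period 4) = 95.8 / 91.7 × 100 = 104.4711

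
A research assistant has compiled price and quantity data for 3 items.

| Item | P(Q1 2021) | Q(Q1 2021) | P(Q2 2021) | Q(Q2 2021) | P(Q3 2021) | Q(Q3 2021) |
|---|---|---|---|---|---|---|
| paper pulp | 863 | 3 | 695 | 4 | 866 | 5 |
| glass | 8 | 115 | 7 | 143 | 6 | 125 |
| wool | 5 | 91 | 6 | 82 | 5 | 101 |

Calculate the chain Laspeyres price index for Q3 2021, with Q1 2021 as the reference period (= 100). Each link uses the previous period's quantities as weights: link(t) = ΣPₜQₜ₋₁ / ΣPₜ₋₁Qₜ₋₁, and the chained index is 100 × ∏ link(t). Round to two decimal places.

95.99

Link Q1 2021→Q2 2021:
ΣP(Q2 2021)Q(Q1 2021) = 695×3 + 7×115 + 6×91 = 2085 + 805 + 546 = 3436
ΣP(Q1 2021)Q(Q1 2021) = 863×3 + 8×115 + 5×91 = 2589 + 920 + 455 = 3964
link = 3436/3964 = 0.866801
Link Q2 2021→Q3 2021:
ΣP(Q3 2021)Q(Q2 2021) = 866×4 + 6×143 + 5×82 = 3464 + 858 + 410 = 4732
ΣP(Q2 2021)Q(Q2 2021) = 695×4 + 7×143 + 6×82 = 2780 + 1001 + 492 = 4273
link = 4732/4273 = 1.107419
Chained index = 100 × 0.866801 × 1.107419 = 95.9912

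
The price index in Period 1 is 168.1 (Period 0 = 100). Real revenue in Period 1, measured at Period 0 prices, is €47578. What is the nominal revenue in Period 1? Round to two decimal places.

Nominal = Real × (Index/100) = 47578 × (168.1/100)
        = 47578 × 1.681 = 79978.6180

79978.62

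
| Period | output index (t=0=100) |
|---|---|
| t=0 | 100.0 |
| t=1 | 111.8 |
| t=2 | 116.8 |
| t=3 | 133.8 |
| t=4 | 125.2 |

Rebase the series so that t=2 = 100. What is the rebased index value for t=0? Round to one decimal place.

85.6

Rebased(t=0) = 100.0 / 116.8 × 100 = 85.6164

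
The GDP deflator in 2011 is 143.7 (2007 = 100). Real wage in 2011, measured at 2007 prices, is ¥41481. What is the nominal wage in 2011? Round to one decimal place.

59608.2

Nominal = Real × (Index/100) = 41481 × (143.7/100)
        = 41481 × 1.437 = 59608.1970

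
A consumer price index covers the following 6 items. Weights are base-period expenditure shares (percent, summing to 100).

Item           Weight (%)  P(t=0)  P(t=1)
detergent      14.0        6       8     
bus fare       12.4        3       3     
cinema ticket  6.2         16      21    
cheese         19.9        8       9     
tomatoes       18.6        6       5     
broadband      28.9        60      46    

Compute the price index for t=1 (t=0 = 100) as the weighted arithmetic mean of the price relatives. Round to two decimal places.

99.25

detergent: 14.0 × (8/6) = 14.0 × 1.333333 = 18.6667
bus fare: 12.4 × (3/3) = 12.4 × 1.000000 = 12.4000
cinema ticket: 6.2 × (21/16) = 6.2 × 1.312500 = 8.1375
cheese: 19.9 × (9/8) = 19.9 × 1.125000 = 22.3875
tomatoes: 18.6 × (5/6) = 18.6 × 0.833333 = 15.5000
broadband: 28.9 × (46/60) = 28.9 × 0.766667 = 22.1567
Index = Σ wᵢ·(p₁ᵢ/p₀ᵢ) = 18.6667 + 12.4000 + 8.1375 + 22.3875 + 15.5000 + 22.1567 = 99.2483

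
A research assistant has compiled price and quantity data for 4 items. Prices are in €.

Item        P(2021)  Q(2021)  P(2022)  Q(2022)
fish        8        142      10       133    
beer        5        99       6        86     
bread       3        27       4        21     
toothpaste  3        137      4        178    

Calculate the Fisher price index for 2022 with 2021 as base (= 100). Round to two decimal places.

Laspeyres component (base-period weights):
ΣP(2022)Q(2021) = 10×142 + 6×99 + 4×27 + 4×137 = 1420 + 594 + 108 + 548 = 2670
ΣP(2021)Q(2021) = 8×142 + 5×99 + 3×27 + 3×137 = 1136 + 495 + 81 + 411 = 2123
L = 2670 / 2123 × 100 = 125.7654
Paasche component (current-period weights):
ΣP(2022)Q(2022) = 10×133 + 6×86 + 4×21 + 4×178 = 1330 + 516 + 84 + 712 = 2642
ΣP(2021)Q(2022) = 8×133 + 5×86 + 3×21 + 3×178 = 1064 + 430 + 63 + 534 = 2091
P = 2642 / 2091 × 100 = 126.3510
Fisher = √(L × P) = √(125.7654 × 126.3510) = 126.0579

126.06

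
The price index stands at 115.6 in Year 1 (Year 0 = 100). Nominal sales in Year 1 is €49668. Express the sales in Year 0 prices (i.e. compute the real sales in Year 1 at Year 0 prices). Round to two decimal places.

42965.40

Real = Nominal ÷ (Index/100) = 49668 ÷ (115.6/100)
     = 49668 ÷ 1.156 = 42965.3979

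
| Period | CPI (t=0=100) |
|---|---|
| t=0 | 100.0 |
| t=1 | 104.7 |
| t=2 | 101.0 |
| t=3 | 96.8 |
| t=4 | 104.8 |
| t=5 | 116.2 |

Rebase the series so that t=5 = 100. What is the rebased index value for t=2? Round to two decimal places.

Rebased(t=2) = 101.0 / 116.2 × 100 = 86.9191

86.92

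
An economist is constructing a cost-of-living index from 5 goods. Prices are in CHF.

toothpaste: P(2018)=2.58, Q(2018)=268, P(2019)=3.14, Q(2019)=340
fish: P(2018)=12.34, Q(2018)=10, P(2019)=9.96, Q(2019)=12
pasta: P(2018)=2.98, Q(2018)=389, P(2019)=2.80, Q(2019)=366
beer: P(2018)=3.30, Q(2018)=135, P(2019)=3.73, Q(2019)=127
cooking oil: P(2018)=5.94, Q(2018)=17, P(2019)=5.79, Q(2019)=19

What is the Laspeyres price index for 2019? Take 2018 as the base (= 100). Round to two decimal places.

Laspeyres price index uses base-period quantities as weights.
ΣP(2019)·Q(2018) = 3.14×268 + 9.96×10 + 2.80×389 + 3.73×135 + 5.79×17 = 841.52 + 99.6 + 1089.2 + 503.55 + 98.43 = 2632.3
ΣP(2018)·Q(2018) = 2.58×268 + 12.34×10 + 2.98×389 + 3.30×135 + 5.94×17 = 691.44 + 123.4 + 1159.22 + 445.5 + 100.98 = 2520.54
Index = 2632.3 / 2520.54 × 100 = 104.4340

104.43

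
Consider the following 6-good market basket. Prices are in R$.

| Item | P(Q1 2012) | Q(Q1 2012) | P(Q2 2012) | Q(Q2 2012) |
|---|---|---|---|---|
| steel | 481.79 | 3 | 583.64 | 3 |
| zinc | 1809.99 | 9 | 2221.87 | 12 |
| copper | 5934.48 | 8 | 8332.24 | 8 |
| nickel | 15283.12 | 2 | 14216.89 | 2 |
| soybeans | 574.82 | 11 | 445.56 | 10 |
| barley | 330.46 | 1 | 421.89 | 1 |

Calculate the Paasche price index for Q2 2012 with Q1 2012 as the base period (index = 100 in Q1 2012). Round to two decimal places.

Paasche price index uses current-period quantities as weights.
ΣP(Q2 2012)·Q(Q2 2012) = 583.64×3 + 2221.87×12 + 8332.24×8 + 14216.89×2 + 445.56×10 + 421.89×1 = 1750.92 + 26662.44 + 66657.92 + 28433.78 + 4455.6 + 421.89 = 128382.55
ΣP(Q1 2012)·Q(Q2 2012) = 481.79×3 + 1809.99×12 + 5934.48×8 + 15283.12×2 + 574.82×10 + 330.46×1 = 1445.37 + 21719.88 + 47475.84 + 30566.24 + 5748.2 + 330.46 = 107285.99
Index = 128382.55 / 107285.99 × 100 = 119.6639

119.66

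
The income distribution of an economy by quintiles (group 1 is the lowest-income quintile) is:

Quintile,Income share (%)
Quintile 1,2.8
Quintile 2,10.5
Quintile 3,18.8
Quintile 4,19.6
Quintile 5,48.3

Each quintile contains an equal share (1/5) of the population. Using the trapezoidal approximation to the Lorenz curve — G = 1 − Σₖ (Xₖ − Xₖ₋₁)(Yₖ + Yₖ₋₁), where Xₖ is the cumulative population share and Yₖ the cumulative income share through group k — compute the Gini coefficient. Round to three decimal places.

0.400

Cumulative income shares Yₖ: 0.0280, 0.1330, 0.3210, 0.5170, 1.0000
Σ (Xₖ−Xₖ₋₁)(Yₖ+Yₖ₋₁) = (1/5)(0.0280+0.0000) + (1/5)(0.1330+0.0280) + (1/5)(0.3210+0.1330) + (1/5)(0.5170+0.3210) + (1/5)(1.0000+0.5170)
  = 0.0056 + 0.0322 + 0.0908 + 0.1676 + 0.3034 = 0.5996
G = 1 − 0.5996 = 0.4004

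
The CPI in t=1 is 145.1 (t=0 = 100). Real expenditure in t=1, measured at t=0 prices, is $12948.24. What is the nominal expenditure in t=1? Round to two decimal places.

18787.90

Nominal = Real × (Index/100) = 12948.24 × (145.1/100)
        = 12948.24 × 1.451 = 18787.8962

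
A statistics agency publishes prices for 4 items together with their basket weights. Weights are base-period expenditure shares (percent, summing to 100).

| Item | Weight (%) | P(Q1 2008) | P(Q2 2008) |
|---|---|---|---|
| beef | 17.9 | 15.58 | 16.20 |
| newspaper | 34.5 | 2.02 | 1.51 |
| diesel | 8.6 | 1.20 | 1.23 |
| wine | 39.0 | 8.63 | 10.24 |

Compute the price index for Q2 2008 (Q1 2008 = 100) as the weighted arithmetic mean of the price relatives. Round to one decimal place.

beef: 17.9 × (16.20/15.58) = 17.9 × 1.039795 = 18.6123
newspaper: 34.5 × (1.51/2.02) = 34.5 × 0.747525 = 25.7896
diesel: 8.6 × (1.23/1.20) = 8.6 × 1.025000 = 8.8150
wine: 39.0 × (10.24/8.63) = 39.0 × 1.186559 = 46.2758
Index = Σ wᵢ·(p₁ᵢ/p₀ᵢ) = 18.6123 + 25.7896 + 8.8150 + 46.2758 = 99.4927

99.5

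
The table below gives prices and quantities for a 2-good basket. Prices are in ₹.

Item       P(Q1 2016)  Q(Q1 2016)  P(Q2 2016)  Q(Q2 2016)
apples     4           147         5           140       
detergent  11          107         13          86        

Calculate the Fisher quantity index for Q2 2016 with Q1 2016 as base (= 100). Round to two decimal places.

85.42

Laspeyres component (base-period weights):
ΣP(Q1 2016)Q(Q2 2016) = 4×140 + 11×86 = 560 + 946 = 1506
ΣP(Q1 2016)Q(Q1 2016) = 4×147 + 11×107 = 588 + 1177 = 1765
L = 1506 / 1765 × 100 = 85.3258
Paasche component (current-period weights):
ΣP(Q2 2016)Q(Q2 2016) = 5×140 + 13×86 = 700 + 1118 = 1818
ΣP(Q2 2016)Q(Q1 2016) = 5×147 + 13×107 = 735 + 1391 = 2126
P = 1818 / 2126 × 100 = 85.5127
Fisher = √(L × P) = √(85.3258 × 85.5127) = 85.4192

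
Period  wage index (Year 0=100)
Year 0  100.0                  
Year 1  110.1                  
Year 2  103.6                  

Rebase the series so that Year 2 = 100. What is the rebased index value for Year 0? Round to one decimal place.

Rebased(Year 0) = 100.0 / 103.6 × 100 = 96.5251

96.5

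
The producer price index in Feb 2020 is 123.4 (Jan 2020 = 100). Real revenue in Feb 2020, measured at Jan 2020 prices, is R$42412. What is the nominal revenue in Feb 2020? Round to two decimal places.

Nominal = Real × (Index/100) = 42412 × (123.4/100)
        = 42412 × 1.234 = 52336.4080

52336.41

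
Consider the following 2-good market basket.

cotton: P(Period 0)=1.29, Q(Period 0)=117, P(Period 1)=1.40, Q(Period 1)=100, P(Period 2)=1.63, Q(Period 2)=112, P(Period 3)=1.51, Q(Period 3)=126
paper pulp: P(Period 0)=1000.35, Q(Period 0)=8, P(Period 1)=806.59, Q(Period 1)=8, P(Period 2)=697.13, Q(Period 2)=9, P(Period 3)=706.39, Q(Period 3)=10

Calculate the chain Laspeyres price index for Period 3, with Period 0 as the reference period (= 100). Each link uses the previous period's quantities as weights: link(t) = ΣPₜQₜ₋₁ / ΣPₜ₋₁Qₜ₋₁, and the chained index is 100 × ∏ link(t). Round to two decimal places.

71.42

Link Period 0→Period 1:
ΣP(Period 1)Q(Period 0) = 1.40×117 + 806.59×8 = 163.8 + 6452.72 = 6616.52
ΣP(Period 0)Q(Period 0) = 1.29×117 + 1000.35×8 = 150.93 + 8002.8 = 8153.73
link = 6616.52/8153.73 = 0.811472
Link Period 1→Period 2:
ΣP(Period 2)Q(Period 1) = 1.63×100 + 697.13×8 = 163 + 5577.04 = 5740.04
ΣP(Period 1)Q(Period 1) = 1.40×100 + 806.59×8 = 140 + 6452.72 = 6592.72
link = 5740.04/6592.72 = 0.870663
Link Period 2→Period 3:
ΣP(Period 3)Q(Period 2) = 1.51×112 + 706.39×9 = 169.12 + 6357.51 = 6526.63
ΣP(Period 2)Q(Period 2) = 1.63×112 + 697.13×9 = 182.56 + 6274.17 = 6456.73
link = 6526.63/6456.73 = 1.010826
Chained index = 100 × 0.811472 × 0.870663 × 1.010826 = 71.4167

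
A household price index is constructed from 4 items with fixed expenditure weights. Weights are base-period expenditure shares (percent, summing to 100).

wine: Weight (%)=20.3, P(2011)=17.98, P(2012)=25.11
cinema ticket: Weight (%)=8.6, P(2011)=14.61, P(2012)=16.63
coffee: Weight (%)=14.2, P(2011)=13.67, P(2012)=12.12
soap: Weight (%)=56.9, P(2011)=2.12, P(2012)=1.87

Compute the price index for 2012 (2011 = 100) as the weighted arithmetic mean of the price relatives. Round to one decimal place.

wine: 20.3 × (25.11/17.98) = 20.3 × 1.396552 = 28.3500
cinema ticket: 8.6 × (16.63/14.61) = 8.6 × 1.138261 = 9.7890
coffee: 14.2 × (12.12/13.67) = 14.2 × 0.886613 = 12.5899
soap: 56.9 × (1.87/2.12) = 56.9 × 0.882075 = 50.1901
Index = Σ wᵢ·(p₁ᵢ/p₀ᵢ) = 28.3500 + 9.7890 + 12.5899 + 50.1901 = 100.9190

100.9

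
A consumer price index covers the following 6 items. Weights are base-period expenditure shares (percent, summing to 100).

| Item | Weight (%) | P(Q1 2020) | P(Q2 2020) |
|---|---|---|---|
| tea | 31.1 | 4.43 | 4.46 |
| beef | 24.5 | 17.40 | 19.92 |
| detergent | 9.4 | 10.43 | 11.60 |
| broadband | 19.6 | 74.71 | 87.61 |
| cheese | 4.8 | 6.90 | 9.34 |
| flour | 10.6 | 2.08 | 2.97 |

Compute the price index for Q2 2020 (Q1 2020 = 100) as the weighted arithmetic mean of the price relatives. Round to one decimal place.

114.4

tea: 31.1 × (4.46/4.43) = 31.1 × 1.006772 = 31.3106
beef: 24.5 × (19.92/17.40) = 24.5 × 1.144828 = 28.0483
detergent: 9.4 × (11.60/10.43) = 9.4 × 1.112176 = 10.4545
broadband: 19.6 × (87.61/74.71) = 19.6 × 1.172668 = 22.9843
cheese: 4.8 × (9.34/6.90) = 4.8 × 1.353623 = 6.4974
flour: 10.6 × (2.97/2.08) = 10.6 × 1.427885 = 15.1356
Index = Σ wᵢ·(p₁ᵢ/p₀ᵢ) = 31.3106 + 28.0483 + 10.4545 + 22.9843 + 6.4974 + 15.1356 = 114.4306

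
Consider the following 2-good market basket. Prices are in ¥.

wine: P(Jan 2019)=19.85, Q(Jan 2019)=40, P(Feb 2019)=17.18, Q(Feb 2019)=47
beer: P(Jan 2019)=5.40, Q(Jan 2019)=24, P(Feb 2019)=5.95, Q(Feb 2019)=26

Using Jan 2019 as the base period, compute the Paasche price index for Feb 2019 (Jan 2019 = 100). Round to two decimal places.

89.64

Paasche price index uses current-period quantities as weights.
ΣP(Feb 2019)·Q(Feb 2019) = 17.18×47 + 5.95×26 = 807.46 + 154.7 = 962.16
ΣP(Jan 2019)·Q(Feb 2019) = 19.85×47 + 5.40×26 = 932.95 + 140.4 = 1073.35
Index = 962.16 / 1073.35 × 100 = 89.6408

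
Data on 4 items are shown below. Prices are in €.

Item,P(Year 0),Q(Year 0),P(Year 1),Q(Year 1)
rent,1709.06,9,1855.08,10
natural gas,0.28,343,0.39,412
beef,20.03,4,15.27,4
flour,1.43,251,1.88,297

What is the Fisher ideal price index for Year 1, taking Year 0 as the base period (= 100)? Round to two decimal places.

Laspeyres component (base-period weights):
ΣP(Year 1)Q(Year 0) = 1855.08×9 + 0.39×343 + 15.27×4 + 1.88×251 = 16695.72 + 133.77 + 61.08 + 471.88 = 17362.45
ΣP(Year 0)Q(Year 0) = 1709.06×9 + 0.28×343 + 20.03×4 + 1.43×251 = 15381.54 + 96.04 + 80.12 + 358.93 = 15916.63
L = 17362.45 / 15916.63 × 100 = 109.0837
Paasche component (current-period weights):
ΣP(Year 1)Q(Year 1) = 1855.08×10 + 0.39×412 + 15.27×4 + 1.88×297 = 18550.8 + 160.68 + 61.08 + 558.36 = 19330.92
ΣP(Year 0)Q(Year 1) = 1709.06×10 + 0.28×412 + 20.03×4 + 1.43×297 = 17090.6 + 115.36 + 80.12 + 424.71 = 17710.79
P = 19330.92 / 17710.79 × 100 = 109.1477
Fisher = √(L × P) = √(109.0837 × 109.1477) = 109.1157

109.12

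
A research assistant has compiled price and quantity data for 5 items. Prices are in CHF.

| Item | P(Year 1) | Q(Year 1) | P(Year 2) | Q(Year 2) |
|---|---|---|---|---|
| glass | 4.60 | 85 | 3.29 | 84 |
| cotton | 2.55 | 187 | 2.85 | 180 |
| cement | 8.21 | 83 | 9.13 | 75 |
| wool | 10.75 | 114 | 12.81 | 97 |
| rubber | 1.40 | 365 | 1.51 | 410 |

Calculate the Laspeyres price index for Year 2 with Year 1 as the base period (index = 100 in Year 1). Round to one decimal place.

Laspeyres price index uses base-period quantities as weights.
ΣP(Year 2)·Q(Year 1) = 3.29×85 + 2.85×187 + 9.13×83 + 12.81×114 + 1.51×365 = 279.65 + 532.95 + 757.79 + 1460.34 + 551.15 = 3581.88
ΣP(Year 1)·Q(Year 1) = 4.60×85 + 2.55×187 + 8.21×83 + 10.75×114 + 1.40×365 = 391 + 476.85 + 681.43 + 1225.5 + 511 = 3285.78
Index = 3581.88 / 3285.78 × 100 = 109.0116

109.0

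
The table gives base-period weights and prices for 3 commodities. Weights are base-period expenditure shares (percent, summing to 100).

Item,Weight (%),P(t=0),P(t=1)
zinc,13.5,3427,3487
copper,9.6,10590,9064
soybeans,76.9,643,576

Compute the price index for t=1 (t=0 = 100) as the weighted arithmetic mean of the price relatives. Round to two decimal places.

zinc: 13.5 × (3487/3427) = 13.5 × 1.017508 = 13.7364
copper: 9.6 × (9064/10590) = 9.6 × 0.855902 = 8.2167
soybeans: 76.9 × (576/643) = 76.9 × 0.895801 = 68.8871
Index = Σ wᵢ·(p₁ᵢ/p₀ᵢ) = 13.7364 + 8.2167 + 68.8871 = 90.8401

90.84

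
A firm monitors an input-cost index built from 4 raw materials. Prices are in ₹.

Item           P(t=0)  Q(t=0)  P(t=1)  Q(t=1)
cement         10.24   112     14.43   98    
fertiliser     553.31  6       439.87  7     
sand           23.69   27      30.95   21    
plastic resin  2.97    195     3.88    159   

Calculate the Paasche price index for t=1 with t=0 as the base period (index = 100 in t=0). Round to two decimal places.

Paasche price index uses current-period quantities as weights.
ΣP(t=1)·Q(t=1) = 14.43×98 + 439.87×7 + 30.95×21 + 3.88×159 = 1414.14 + 3079.09 + 649.95 + 616.92 = 5760.1
ΣP(t=0)·Q(t=1) = 10.24×98 + 553.31×7 + 23.69×21 + 2.97×159 = 1003.52 + 3873.17 + 497.49 + 472.23 = 5846.41
Index = 5760.1 / 5846.41 × 100 = 98.5237

98.52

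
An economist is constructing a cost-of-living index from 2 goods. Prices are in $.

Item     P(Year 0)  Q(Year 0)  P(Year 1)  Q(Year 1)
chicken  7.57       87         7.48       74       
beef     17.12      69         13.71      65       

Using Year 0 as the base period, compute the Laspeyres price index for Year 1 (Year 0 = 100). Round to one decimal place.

Laspeyres price index uses base-period quantities as weights.
ΣP(Year 1)·Q(Year 0) = 7.48×87 + 13.71×69 = 650.76 + 945.99 = 1596.75
ΣP(Year 0)·Q(Year 0) = 7.57×87 + 17.12×69 = 658.59 + 1181.28 = 1839.87
Index = 1596.75 / 1839.87 × 100 = 86.7860

86.8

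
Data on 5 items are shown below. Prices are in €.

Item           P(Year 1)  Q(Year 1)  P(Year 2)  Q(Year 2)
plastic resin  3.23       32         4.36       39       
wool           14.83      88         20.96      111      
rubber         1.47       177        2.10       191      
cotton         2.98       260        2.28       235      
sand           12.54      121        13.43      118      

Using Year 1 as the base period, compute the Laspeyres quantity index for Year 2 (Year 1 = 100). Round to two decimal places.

Laspeyres quantity index uses base-period prices as weights.
ΣP(Year 1)·Q(Year 2) = 3.23×39 + 14.83×111 + 1.47×191 + 2.98×235 + 12.54×118 = 125.97 + 1646.13 + 280.77 + 700.3 + 1479.72 = 4232.89
ΣP(Year 1)·Q(Year 1) = 3.23×32 + 14.83×88 + 1.47×177 + 2.98×260 + 12.54×121 = 103.36 + 1305.04 + 260.19 + 774.8 + 1517.34 = 3960.73
Index = 4232.89 / 3960.73 × 100 = 106.8715

106.87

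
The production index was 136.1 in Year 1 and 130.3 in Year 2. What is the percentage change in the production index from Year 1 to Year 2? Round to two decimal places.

-4.26%

Change = (130.3 − 136.1) / 136.1 × 100
       = -5.8 / 136.1 × 100 = -4.2616%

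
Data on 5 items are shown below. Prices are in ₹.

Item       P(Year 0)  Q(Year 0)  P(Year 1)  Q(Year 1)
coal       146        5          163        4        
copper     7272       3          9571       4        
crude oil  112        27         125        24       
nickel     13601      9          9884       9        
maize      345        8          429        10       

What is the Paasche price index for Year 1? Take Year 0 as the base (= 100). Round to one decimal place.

85.4

Paasche price index uses current-period quantities as weights.
ΣP(Year 1)·Q(Year 1) = 163×4 + 9571×4 + 125×24 + 9884×9 + 429×10 = 652 + 38284 + 3000 + 88956 + 4290 = 135182
ΣP(Year 0)·Q(Year 1) = 146×4 + 7272×4 + 112×24 + 13601×9 + 345×10 = 584 + 29088 + 2688 + 122409 + 3450 = 158219
Index = 135182 / 158219 × 100 = 85.4398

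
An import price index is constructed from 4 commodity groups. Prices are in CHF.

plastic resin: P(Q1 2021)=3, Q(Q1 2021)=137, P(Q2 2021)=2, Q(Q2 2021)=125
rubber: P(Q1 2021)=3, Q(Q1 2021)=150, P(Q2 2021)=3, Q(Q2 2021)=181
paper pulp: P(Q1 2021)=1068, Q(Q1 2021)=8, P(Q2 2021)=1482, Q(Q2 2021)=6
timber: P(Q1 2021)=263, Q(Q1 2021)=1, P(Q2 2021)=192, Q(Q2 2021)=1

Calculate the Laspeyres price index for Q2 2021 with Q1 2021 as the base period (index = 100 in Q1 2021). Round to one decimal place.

132.1

Laspeyres price index uses base-period quantities as weights.
ΣP(Q2 2021)·Q(Q1 2021) = 2×137 + 3×150 + 1482×8 + 192×1 = 274 + 450 + 11856 + 192 = 12772
ΣP(Q1 2021)·Q(Q1 2021) = 3×137 + 3×150 + 1068×8 + 263×1 = 411 + 450 + 8544 + 263 = 9668
Index = 12772 / 9668 × 100 = 132.1059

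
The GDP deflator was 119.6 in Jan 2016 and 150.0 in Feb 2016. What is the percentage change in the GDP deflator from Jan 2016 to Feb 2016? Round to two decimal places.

Change = (150.0 − 119.6) / 119.6 × 100
       = 30.4 / 119.6 × 100 = 25.4181%

25.42%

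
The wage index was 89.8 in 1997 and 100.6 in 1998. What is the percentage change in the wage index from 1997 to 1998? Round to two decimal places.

Change = (100.6 − 89.8) / 89.8 × 100
       = 10.8 / 89.8 × 100 = 12.0267%

12.03%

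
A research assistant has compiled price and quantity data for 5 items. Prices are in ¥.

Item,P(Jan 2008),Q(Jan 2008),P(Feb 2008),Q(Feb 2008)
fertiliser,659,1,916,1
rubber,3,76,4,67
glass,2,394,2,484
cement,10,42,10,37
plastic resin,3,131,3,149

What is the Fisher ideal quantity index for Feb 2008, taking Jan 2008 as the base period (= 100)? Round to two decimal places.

105.78

Laspeyres component (base-period weights):
ΣP(Jan 2008)Q(Feb 2008) = 659×1 + 3×67 + 2×484 + 10×37 + 3×149 = 659 + 201 + 968 + 370 + 447 = 2645
ΣP(Jan 2008)Q(Jan 2008) = 659×1 + 3×76 + 2×394 + 10×42 + 3×131 = 659 + 228 + 788 + 420 + 393 = 2488
L = 2645 / 2488 × 100 = 106.3103
Paasche component (current-period weights):
ΣP(Feb 2008)Q(Feb 2008) = 916×1 + 4×67 + 2×484 + 10×37 + 3×149 = 916 + 268 + 968 + 370 + 447 = 2969
ΣP(Feb 2008)Q(Jan 2008) = 916×1 + 4×76 + 2×394 + 10×42 + 3×131 = 916 + 304 + 788 + 420 + 393 = 2821
P = 2969 / 2821 × 100 = 105.2464
Fisher = √(L × P) = √(106.3103 × 105.2464) = 105.7770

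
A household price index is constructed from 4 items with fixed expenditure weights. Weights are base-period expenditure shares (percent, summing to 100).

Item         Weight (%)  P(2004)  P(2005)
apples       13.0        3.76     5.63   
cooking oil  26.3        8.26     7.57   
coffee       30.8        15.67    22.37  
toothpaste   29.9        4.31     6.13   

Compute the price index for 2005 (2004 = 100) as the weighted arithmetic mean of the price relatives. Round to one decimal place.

130.1

apples: 13.0 × (5.63/3.76) = 13.0 × 1.497340 = 19.4654
cooking oil: 26.3 × (7.57/8.26) = 26.3 × 0.916465 = 24.1030
coffee: 30.8 × (22.37/15.67) = 30.8 × 1.427569 = 43.9691
toothpaste: 29.9 × (6.13/4.31) = 29.9 × 1.422274 = 42.5260
Index = Σ wᵢ·(p₁ᵢ/p₀ᵢ) = 19.4654 + 24.1030 + 43.9691 + 42.5260 = 130.0636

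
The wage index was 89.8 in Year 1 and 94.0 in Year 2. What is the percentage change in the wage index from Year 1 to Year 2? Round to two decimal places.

Change = (94.0 − 89.8) / 89.8 × 100
       = 4.2 / 89.8 × 100 = 4.6771%

4.68%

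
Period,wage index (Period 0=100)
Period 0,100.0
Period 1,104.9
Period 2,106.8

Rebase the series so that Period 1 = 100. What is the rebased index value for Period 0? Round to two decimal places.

Rebased(Period 0) = 100.0 / 104.9 × 100 = 95.3289

95.33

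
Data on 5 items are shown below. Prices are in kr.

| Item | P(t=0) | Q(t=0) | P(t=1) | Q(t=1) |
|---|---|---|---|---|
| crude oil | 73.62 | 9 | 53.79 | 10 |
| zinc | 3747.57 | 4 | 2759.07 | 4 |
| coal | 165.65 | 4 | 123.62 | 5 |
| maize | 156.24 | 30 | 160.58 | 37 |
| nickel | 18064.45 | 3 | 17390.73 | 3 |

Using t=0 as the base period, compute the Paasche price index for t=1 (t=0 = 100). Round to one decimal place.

91.9

Paasche price index uses current-period quantities as weights.
ΣP(t=1)·Q(t=1) = 53.79×10 + 2759.07×4 + 123.62×5 + 160.58×37 + 17390.73×3 = 537.9 + 11036.28 + 618.1 + 5941.46 + 52172.19 = 70305.93
ΣP(t=0)·Q(t=1) = 73.62×10 + 3747.57×4 + 165.65×5 + 156.24×37 + 18064.45×3 = 736.2 + 14990.28 + 828.25 + 5780.88 + 54193.35 = 76528.96
Index = 70305.93 / 76528.96 × 100 = 91.8684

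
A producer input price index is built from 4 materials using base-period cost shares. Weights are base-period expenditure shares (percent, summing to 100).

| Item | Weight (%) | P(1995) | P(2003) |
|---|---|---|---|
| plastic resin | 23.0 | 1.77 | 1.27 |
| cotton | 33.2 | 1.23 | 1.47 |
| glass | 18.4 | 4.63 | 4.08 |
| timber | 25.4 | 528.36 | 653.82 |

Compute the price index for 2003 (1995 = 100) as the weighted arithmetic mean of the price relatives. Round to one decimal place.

plastic resin: 23.0 × (1.27/1.77) = 23.0 × 0.717514 = 16.5028
cotton: 33.2 × (1.47/1.23) = 33.2 × 1.195122 = 39.6780
glass: 18.4 × (4.08/4.63) = 18.4 × 0.881210 = 16.2143
timber: 25.4 × (653.82/528.36) = 25.4 × 1.237452 = 31.4313
Index = Σ wᵢ·(p₁ᵢ/p₀ᵢ) = 16.5028 + 39.6780 + 16.2143 + 31.4313 = 103.8264

103.8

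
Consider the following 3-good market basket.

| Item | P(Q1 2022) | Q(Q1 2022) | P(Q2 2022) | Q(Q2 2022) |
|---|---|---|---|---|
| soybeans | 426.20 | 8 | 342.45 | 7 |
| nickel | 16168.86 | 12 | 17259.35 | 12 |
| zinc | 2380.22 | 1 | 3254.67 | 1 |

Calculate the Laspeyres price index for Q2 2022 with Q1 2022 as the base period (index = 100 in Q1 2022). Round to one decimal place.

Laspeyres price index uses base-period quantities as weights.
ΣP(Q2 2022)·Q(Q1 2022) = 342.45×8 + 17259.35×12 + 3254.67×1 = 2739.6 + 207112.2 + 3254.67 = 213106.47
ΣP(Q1 2022)·Q(Q1 2022) = 426.20×8 + 16168.86×12 + 2380.22×1 = 3409.6 + 194026.32 + 2380.22 = 199816.14
Index = 213106.47 / 199816.14 × 100 = 106.6513

106.7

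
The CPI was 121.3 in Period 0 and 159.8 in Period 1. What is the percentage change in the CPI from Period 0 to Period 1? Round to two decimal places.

Change = (159.8 − 121.3) / 121.3 × 100
       = 38.5 / 121.3 × 100 = 31.7395%

31.74%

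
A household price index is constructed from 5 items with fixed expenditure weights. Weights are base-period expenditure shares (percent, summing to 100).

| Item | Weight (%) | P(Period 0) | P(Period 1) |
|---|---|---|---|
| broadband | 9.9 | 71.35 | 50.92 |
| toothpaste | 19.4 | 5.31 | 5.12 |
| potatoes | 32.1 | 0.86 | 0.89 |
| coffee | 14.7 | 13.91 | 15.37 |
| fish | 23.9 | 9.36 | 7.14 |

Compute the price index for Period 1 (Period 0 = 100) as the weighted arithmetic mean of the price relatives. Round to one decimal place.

93.5

broadband: 9.9 × (50.92/71.35) = 9.9 × 0.713665 = 7.0653
toothpaste: 19.4 × (5.12/5.31) = 19.4 × 0.964218 = 18.7058
potatoes: 32.1 × (0.89/0.86) = 32.1 × 1.034884 = 33.2198
coffee: 14.7 × (15.37/13.91) = 14.7 × 1.104960 = 16.2429
fish: 23.9 × (7.14/9.36) = 23.9 × 0.762821 = 18.2314
Index = Σ wᵢ·(p₁ᵢ/p₀ᵢ) = 7.0653 + 18.7058 + 33.2198 + 16.2429 + 18.2314 = 93.4652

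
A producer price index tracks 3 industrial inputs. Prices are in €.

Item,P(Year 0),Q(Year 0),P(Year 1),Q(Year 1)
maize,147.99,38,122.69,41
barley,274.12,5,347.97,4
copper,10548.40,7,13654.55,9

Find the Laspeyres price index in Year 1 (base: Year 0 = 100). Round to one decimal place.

Laspeyres price index uses base-period quantities as weights.
ΣP(Year 1)·Q(Year 0) = 122.69×38 + 347.97×5 + 13654.55×7 = 4662.22 + 1739.85 + 95581.85 = 101983.92
ΣP(Year 0)·Q(Year 0) = 147.99×38 + 274.12×5 + 10548.40×7 = 5623.62 + 1370.6 + 73838.8 = 80833.02
Index = 101983.92 / 80833.02 × 100 = 126.1662

126.2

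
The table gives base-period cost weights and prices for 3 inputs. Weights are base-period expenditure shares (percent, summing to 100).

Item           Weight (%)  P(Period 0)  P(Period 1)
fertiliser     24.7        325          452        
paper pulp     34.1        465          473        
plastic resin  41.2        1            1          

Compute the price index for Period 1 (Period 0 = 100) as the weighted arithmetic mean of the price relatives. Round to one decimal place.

110.2

fertiliser: 24.7 × (452/325) = 24.7 × 1.390769 = 34.3520
paper pulp: 34.1 × (473/465) = 34.1 × 1.017204 = 34.6867
plastic resin: 41.2 × (1/1) = 41.2 × 1.000000 = 41.2000
Index = Σ wᵢ·(p₁ᵢ/p₀ᵢ) = 34.3520 + 34.6867 + 41.2000 = 110.2387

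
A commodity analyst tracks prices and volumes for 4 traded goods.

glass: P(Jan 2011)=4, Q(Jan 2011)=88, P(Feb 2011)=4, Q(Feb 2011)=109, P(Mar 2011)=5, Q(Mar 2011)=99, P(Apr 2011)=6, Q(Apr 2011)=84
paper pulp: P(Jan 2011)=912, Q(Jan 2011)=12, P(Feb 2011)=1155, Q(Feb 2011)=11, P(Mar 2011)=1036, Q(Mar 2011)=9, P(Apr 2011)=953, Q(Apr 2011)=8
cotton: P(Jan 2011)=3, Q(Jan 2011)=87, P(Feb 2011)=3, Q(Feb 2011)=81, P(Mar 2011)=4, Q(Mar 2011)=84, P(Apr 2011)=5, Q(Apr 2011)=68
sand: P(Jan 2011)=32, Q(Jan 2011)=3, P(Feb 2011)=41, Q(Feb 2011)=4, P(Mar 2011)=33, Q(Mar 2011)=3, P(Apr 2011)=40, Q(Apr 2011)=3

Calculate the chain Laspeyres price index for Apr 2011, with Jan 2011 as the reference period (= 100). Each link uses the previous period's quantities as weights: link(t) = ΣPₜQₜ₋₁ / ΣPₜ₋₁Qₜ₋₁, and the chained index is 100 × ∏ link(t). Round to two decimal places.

Link Jan 2011→Feb 2011:
ΣP(Feb 2011)Q(Jan 2011) = 4×88 + 1155×12 + 3×87 + 41×3 = 352 + 13860 + 261 + 123 = 14596
ΣP(Jan 2011)Q(Jan 2011) = 4×88 + 912×12 + 3×87 + 32×3 = 352 + 10944 + 261 + 96 = 11653
link = 14596/11653 = 1.252553
Link Feb 2011→Mar 2011:
ΣP(Mar 2011)Q(Feb 2011) = 5×109 + 1036×11 + 4×81 + 33×4 = 545 + 11396 + 324 + 132 = 12397
ΣP(Feb 2011)Q(Feb 2011) = 4×109 + 1155×11 + 3×81 + 41×4 = 436 + 12705 + 243 + 164 = 13548
link = 12397/13548 = 0.915043
Link Mar 2011→Apr 2011:
ΣP(Apr 2011)Q(Mar 2011) = 6×99 + 953×9 + 5×84 + 40×3 = 594 + 8577 + 420 + 120 = 9711
ΣP(Mar 2011)Q(Mar 2011) = 5×99 + 1036×9 + 4×84 + 33×3 = 495 + 9324 + 336 + 99 = 10254
link = 9711/10254 = 0.947045
Chained index = 100 × 1.252553 × 0.915043 × 0.947045 = 108.5446

108.54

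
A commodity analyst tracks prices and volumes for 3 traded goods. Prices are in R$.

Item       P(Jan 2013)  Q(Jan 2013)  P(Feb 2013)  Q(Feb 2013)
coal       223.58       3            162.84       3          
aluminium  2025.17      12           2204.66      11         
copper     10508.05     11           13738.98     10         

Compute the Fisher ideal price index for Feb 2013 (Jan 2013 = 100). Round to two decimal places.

Laspeyres component (base-period weights):
ΣP(Feb 2013)Q(Jan 2013) = 162.84×3 + 2204.66×12 + 13738.98×11 = 488.52 + 26455.92 + 151128.78 = 178073.22
ΣP(Jan 2013)Q(Jan 2013) = 223.58×3 + 2025.17×12 + 10508.05×11 = 670.74 + 24302.04 + 115588.55 = 140561.33
L = 178073.22 / 140561.33 × 100 = 126.6872
Paasche component (current-period weights):
ΣP(Feb 2013)Q(Feb 2013) = 162.84×3 + 2204.66×11 + 13738.98×10 = 488.52 + 24251.26 + 137389.8 = 162129.58
ΣP(Jan 2013)Q(Feb 2013) = 223.58×3 + 2025.17×11 + 10508.05×10 = 670.74 + 22276.87 + 105080.5 = 128028.11
P = 162129.58 / 128028.11 × 100 = 126.6359
Fisher = √(L × P) = √(126.6872 × 126.6359) = 126.6616

126.66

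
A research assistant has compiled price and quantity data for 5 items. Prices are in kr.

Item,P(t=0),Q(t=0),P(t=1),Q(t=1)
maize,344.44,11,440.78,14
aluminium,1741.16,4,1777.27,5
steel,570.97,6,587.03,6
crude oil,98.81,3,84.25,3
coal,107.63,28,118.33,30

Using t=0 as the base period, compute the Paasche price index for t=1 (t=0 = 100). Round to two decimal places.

109.29

Paasche price index uses current-period quantities as weights.
ΣP(t=1)·Q(t=1) = 440.78×14 + 1777.27×5 + 587.03×6 + 84.25×3 + 118.33×30 = 6170.92 + 8886.35 + 3522.18 + 252.75 + 3549.9 = 22382.1
ΣP(t=0)·Q(t=1) = 344.44×14 + 1741.16×5 + 570.97×6 + 98.81×3 + 107.63×30 = 4822.16 + 8705.8 + 3425.82 + 296.43 + 3228.9 = 20479.11
Index = 22382.1 / 20479.11 × 100 = 109.2923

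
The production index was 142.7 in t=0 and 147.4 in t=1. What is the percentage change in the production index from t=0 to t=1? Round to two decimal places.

Change = (147.4 − 142.7) / 142.7 × 100
       = 4.7 / 142.7 × 100 = 3.2936%

3.29%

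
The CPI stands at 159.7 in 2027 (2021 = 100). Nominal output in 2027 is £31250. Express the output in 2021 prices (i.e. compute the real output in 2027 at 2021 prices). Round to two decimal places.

19567.94

Real = Nominal ÷ (Index/100) = 31250 ÷ (159.7/100)
     = 31250 ÷ 1.597 = 19567.9399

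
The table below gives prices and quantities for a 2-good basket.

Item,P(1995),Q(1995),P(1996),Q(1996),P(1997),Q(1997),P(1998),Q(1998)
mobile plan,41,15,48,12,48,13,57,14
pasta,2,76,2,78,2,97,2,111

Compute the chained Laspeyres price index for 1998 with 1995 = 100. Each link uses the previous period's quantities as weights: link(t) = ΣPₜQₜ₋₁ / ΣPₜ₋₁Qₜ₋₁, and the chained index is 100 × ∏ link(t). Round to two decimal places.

129.95

Link 1995→1996:
ΣP(1996)Q(1995) = 48×15 + 2×76 = 720 + 152 = 872
ΣP(1995)Q(1995) = 41×15 + 2×76 = 615 + 152 = 767
link = 872/767 = 1.136897
Link 1996→1997:
ΣP(1997)Q(1996) = 48×12 + 2×78 = 576 + 156 = 732
ΣP(1996)Q(1996) = 48×12 + 2×78 = 576 + 156 = 732
link = 732/732 = 1.000000
Link 1997→1998:
ΣP(1998)Q(1997) = 57×13 + 2×97 = 741 + 194 = 935
ΣP(1997)Q(1997) = 48×13 + 2×97 = 624 + 194 = 818
link = 935/818 = 1.143032
Chained index = 100 × 1.136897 × 1.000000 × 1.143032 = 129.9509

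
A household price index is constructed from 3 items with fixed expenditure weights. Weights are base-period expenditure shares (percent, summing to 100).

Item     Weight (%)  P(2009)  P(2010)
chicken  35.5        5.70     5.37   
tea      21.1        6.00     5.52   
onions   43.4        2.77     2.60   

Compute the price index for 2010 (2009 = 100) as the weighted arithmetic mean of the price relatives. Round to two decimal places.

93.59

chicken: 35.5 × (5.37/5.70) = 35.5 × 0.942105 = 33.4447
tea: 21.1 × (5.52/6.00) = 21.1 × 0.920000 = 19.4120
onions: 43.4 × (2.60/2.77) = 43.4 × 0.938628 = 40.7365
Index = Σ wᵢ·(p₁ᵢ/p₀ᵢ) = 33.4447 + 19.4120 + 40.7365 = 93.5932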